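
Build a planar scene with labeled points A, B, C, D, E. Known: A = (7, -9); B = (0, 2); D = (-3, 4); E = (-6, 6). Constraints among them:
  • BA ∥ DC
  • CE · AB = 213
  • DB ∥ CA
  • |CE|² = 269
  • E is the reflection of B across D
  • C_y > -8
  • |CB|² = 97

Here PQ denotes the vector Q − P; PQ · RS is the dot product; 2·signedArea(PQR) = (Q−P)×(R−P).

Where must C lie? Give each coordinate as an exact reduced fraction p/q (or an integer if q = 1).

1. C_x = 4  [DB ∥ CA ∩ BA ∥ DC]
2. C_y = -7  [DB ∥ CA ∩ BA ∥ DC]
   → C = (4, -7)

C = (4, -7)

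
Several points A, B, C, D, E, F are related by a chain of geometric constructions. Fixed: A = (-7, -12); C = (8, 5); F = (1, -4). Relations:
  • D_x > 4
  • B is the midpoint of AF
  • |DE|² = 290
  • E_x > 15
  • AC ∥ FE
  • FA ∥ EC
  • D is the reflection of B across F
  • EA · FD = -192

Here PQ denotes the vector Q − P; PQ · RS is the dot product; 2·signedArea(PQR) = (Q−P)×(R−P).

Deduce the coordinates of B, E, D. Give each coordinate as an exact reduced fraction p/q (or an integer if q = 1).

1. B_x = -3  [B is the midpoint of AF]
2. B_y = -8  [B is the midpoint of AF]
   → B = (-3, -8)
3. E_x = 16  [FA ∥ EC ∩ AC ∥ FE]
4. E_y = 13  [FA ∥ EC ∩ AC ∥ FE]
   → E = (16, 13)
5. D_x = 5  [D is the reflection of B across F]
6. D_y = 0  [D is the reflection of B across F]
   → D = (5, 0)

B = (-3, -8)
D = (5, 0)
E = (16, 13)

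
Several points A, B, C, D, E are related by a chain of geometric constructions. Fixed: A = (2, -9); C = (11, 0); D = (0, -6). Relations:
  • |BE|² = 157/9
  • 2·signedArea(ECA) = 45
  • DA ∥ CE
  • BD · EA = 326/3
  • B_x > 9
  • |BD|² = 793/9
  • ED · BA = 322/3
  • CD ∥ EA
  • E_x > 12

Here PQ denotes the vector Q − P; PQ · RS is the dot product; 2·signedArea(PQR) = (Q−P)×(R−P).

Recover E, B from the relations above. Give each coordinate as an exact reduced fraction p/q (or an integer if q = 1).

B = (28/3, -5)
E = (13, -3)

1. E_x = 13  [CD ∥ EA ∩ DA ∥ CE]
2. E_y = -3  [CD ∥ EA ∩ DA ∥ CE]
   → E = (13, -3)
3. B_x = 28/3  [BD · EA = 326/3 ∩ ED · BA = 322/3]
4. B_y = -5  [BD · EA = 326/3 ∩ ED · BA = 322/3]
   → B = (28/3, -5)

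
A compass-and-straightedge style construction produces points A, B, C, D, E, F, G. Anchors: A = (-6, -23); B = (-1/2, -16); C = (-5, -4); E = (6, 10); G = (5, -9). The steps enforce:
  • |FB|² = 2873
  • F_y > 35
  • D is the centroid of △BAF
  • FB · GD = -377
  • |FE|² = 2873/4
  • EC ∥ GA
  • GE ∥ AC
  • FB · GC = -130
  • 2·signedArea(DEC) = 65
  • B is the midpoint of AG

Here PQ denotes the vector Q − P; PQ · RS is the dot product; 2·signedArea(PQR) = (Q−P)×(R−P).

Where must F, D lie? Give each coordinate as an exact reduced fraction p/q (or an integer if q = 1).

1. F_x = 25/2  [line 10·x + -5·y + 55 = 0 ∩ |FB|² = 2873]
2. F_y = 36  [line 10·x + -5·y + 55 = 0 ∩ |FB|² = 2873]
   → F = (25/2, 36)
3. D_x = 2  [FB · GD = -377 ∩ D is the centroid of △BAF]
4. D_y = -1  [FB · GD = -377 ∩ D is the centroid of △BAF]
   → D = (2, -1)

D = (2, -1)
F = (25/2, 36)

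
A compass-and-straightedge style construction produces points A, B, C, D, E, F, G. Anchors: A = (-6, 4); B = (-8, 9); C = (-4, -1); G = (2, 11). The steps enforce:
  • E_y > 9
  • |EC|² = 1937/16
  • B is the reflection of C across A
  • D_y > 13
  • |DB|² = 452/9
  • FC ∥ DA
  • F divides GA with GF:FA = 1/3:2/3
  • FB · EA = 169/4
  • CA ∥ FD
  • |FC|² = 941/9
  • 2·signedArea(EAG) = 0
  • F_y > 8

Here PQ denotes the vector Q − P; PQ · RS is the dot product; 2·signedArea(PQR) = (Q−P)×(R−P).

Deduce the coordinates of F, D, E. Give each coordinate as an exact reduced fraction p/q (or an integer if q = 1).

D = (-8/3, 41/3)
E = (0, 37/4)
F = (-2/3, 26/3)

1. F_x = -2/3  [F divides GA with GF:FA = 1/3:2/3]
2. F_y = 26/3  [F divides GA with GF:FA = 1/3:2/3]
   → F = (-2/3, 26/3)
3. D_x = -8/3  [FC ∥ DA ∩ CA ∥ FD]
4. D_y = 41/3  [FC ∥ DA ∩ CA ∥ FD]
   → D = (-8/3, 41/3)
5. E_x = 0  [2·signedArea(EAG) = 0 ∩ FB · EA = 169/4]
6. E_y = 37/4  [2·signedArea(EAG) = 0 ∩ FB · EA = 169/4]
   → E = (0, 37/4)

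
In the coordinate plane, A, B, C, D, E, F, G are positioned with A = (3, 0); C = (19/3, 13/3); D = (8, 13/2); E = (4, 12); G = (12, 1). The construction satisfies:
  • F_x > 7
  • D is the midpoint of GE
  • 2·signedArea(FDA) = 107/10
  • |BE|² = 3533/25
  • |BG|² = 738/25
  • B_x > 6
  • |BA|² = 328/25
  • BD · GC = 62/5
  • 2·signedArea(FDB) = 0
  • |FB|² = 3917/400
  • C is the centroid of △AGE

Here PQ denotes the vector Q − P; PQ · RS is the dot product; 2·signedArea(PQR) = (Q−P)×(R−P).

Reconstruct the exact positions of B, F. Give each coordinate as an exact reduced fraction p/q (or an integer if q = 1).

B = (33/5, 2/5)
F = (73/10, 69/20)

1. B_x = 33/5  [line 17/3·x + -10/3·y + -541/15 = 0 ∩ |BA|² = 328/25]
2. B_y = 2/5  [line 17/3·x + -10/3·y + -541/15 = 0 ∩ |BA|² = 328/25]
   → B = (33/5, 2/5)
3. F_x = 73/10  [2·signedArea(FDB) = 0 ∩ 2·signedArea(FDA) = 107/10]
4. F_y = 69/20  [2·signedArea(FDB) = 0 ∩ 2·signedArea(FDA) = 107/10]
   → F = (73/10, 69/20)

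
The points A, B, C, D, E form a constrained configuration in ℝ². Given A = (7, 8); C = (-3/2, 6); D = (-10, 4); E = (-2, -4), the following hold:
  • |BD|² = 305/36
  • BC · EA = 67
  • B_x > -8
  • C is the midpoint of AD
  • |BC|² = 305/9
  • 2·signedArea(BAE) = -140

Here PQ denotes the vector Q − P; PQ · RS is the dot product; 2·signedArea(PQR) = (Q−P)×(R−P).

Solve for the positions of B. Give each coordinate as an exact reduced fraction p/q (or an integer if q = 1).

B = (-43/6, 14/3)

1. B_x = -43/6  [2·signedArea(BAE) = -140 ∩ BC · EA = 67]
2. B_y = 14/3  [2·signedArea(BAE) = -140 ∩ BC · EA = 67]
   → B = (-43/6, 14/3)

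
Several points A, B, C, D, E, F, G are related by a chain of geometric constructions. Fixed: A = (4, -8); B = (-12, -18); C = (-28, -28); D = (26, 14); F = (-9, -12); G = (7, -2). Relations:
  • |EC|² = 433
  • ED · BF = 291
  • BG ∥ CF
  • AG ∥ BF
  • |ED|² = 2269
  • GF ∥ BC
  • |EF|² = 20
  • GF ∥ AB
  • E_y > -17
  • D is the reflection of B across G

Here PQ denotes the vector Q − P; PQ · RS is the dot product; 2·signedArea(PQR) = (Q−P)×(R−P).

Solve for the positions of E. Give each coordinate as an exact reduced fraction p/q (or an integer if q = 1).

1. E_x = -11  [line -3·x + -6·y + -129 = 0 ∩ |ED|² = 2269]
2. E_y = -16  [line -3·x + -6·y + -129 = 0 ∩ |ED|² = 2269]
   → E = (-11, -16)

E = (-11, -16)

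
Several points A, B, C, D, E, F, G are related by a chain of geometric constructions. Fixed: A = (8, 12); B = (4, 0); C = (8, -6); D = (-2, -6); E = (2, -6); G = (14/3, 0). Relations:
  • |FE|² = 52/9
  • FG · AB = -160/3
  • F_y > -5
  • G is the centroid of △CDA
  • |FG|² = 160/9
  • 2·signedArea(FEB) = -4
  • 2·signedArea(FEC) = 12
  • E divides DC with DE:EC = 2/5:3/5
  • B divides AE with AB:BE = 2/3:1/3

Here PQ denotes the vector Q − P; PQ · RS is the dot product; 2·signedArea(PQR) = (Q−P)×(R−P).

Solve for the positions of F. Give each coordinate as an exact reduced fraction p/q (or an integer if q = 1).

1. F_x = 10/3  [2·signedArea(FEB) = -4 ∩ FG · AB = -160/3]
2. F_y = -4  [2·signedArea(FEB) = -4 ∩ FG · AB = -160/3]
   → F = (10/3, -4)

F = (10/3, -4)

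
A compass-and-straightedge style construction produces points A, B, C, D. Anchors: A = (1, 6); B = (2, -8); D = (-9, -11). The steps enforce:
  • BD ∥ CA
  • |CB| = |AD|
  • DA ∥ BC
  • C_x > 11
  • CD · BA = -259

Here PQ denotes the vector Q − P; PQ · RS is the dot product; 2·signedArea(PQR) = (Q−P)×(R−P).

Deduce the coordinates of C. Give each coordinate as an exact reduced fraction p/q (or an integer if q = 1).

C = (12, 9)

1. C_x = 12  [BD ∥ CA ∩ DA ∥ BC]
2. C_y = 9  [BD ∥ CA ∩ DA ∥ BC]
   → C = (12, 9)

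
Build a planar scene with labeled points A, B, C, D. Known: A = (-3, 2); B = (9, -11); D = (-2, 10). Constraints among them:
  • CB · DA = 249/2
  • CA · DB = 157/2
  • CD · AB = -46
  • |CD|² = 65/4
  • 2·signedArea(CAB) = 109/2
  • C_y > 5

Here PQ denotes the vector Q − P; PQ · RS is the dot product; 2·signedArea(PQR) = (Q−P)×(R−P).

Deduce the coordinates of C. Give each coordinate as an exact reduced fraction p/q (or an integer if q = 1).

C = (-5/2, 6)

1. C_x = -5/2  [CA · DB = 157/2 ∩ CB · DA = 249/2]
2. C_y = 6  [CA · DB = 157/2 ∩ CB · DA = 249/2]
   → C = (-5/2, 6)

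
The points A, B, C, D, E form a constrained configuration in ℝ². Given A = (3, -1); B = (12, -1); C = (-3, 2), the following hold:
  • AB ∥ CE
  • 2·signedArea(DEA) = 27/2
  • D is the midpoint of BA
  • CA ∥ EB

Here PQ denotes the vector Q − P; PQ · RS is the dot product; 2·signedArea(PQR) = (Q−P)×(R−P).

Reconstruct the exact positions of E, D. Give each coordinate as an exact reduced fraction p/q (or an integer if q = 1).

D = (15/2, -1)
E = (6, 2)

1. E_x = 6  [CA ∥ EB ∩ AB ∥ CE]
2. E_y = 2  [CA ∥ EB ∩ AB ∥ CE]
   → E = (6, 2)
3. D_x = 15/2  [D is the midpoint of BA]
4. D_y = -1  [D is the midpoint of BA]
   → D = (15/2, -1)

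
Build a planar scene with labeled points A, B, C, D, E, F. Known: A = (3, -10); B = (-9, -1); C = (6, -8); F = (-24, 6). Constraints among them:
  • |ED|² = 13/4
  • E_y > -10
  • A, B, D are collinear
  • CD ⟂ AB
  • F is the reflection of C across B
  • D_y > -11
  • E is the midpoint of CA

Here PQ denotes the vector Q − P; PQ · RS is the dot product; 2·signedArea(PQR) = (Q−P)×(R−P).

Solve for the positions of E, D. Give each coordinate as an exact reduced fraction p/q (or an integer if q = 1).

1. E_x = 9/2  [E is the midpoint of CA]
2. E_y = -9  [E is the midpoint of CA]
   → E = (9/2, -9)
3. D_x = 99/25  [A, B, D are collinear ∩ CD ⟂ AB]
4. D_y = -268/25  [A, B, D are collinear ∩ CD ⟂ AB]
   → D = (99/25, -268/25)

D = (99/25, -268/25)
E = (9/2, -9)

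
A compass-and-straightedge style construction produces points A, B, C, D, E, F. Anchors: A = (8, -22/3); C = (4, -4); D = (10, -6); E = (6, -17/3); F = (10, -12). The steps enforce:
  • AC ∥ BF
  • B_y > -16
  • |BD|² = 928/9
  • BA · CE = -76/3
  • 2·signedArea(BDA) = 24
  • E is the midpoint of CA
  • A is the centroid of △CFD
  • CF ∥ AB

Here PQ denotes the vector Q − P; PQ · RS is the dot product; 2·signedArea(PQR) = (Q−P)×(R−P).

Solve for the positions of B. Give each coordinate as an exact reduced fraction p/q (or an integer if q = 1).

1. B_x = 14  [AC ∥ BF ∩ CF ∥ AB]
2. B_y = -46/3  [AC ∥ BF ∩ CF ∥ AB]
   → B = (14, -46/3)

B = (14, -46/3)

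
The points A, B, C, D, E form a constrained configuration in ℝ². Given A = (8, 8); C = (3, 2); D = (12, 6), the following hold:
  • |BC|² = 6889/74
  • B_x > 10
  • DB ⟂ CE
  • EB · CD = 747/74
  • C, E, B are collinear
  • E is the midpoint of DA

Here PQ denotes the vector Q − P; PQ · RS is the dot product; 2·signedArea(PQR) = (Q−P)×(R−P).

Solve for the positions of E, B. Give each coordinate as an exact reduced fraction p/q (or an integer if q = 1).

1. E_x = 10  [E is the midpoint of DA]
2. E_y = 7  [E is the midpoint of DA]
   → E = (10, 7)
3. B_x = 803/74  [C, E, B are collinear ∩ DB ⟂ CE]
4. B_y = 563/74  [C, E, B are collinear ∩ DB ⟂ CE]
   → B = (803/74, 563/74)

B = (803/74, 563/74)
E = (10, 7)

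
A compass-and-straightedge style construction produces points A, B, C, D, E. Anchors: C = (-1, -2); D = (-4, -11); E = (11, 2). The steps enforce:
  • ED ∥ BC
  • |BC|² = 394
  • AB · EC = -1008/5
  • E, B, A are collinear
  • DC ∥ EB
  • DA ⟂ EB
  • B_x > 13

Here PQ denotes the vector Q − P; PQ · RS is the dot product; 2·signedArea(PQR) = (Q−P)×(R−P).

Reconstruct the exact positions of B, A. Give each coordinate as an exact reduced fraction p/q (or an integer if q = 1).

A = (28/5, -71/5)
B = (14, 11)

1. B_x = 14  [ED ∥ BC ∩ DC ∥ EB]
2. B_y = 11  [ED ∥ BC ∩ DC ∥ EB]
   → B = (14, 11)
3. A_x = 28/5  [E, B, A are collinear ∩ DA ⟂ EB]
4. A_y = -71/5  [E, B, A are collinear ∩ DA ⟂ EB]
   → A = (28/5, -71/5)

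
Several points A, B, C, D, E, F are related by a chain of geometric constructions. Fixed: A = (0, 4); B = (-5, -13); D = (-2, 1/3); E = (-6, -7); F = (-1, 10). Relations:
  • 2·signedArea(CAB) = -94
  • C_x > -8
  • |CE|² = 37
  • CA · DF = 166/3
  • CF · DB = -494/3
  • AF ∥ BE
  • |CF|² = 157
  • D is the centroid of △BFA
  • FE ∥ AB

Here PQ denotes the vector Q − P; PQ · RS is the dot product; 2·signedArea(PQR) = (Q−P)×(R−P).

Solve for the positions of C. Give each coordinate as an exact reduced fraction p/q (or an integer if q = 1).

C = (-7, -1)

1. C_x = -7  [CF · DB = -494/3 ∩ 2·signedArea(CAB) = -94]
2. C_y = -1  [CF · DB = -494/3 ∩ 2·signedArea(CAB) = -94]
   → C = (-7, -1)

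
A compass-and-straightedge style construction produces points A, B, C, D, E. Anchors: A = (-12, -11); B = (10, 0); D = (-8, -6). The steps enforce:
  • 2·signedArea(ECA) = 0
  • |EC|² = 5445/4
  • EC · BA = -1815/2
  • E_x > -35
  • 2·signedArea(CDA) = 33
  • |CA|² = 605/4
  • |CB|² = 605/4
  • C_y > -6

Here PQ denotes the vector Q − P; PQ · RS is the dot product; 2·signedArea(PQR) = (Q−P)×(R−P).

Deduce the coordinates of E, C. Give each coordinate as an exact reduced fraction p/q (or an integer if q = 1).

1. C_x = -1  [line 5·x + -4·y + -17 = 0 ∩ |CA|² = 605/4]
2. C_y = -11/2  [line 5·x + -4·y + -17 = 0 ∩ |CA|² = 605/4]
   → C = (-1, -11/2)
3. E_x = -34  [2·signedArea(ECA) = 0 ∩ EC · BA = -1815/2]
4. E_y = -22  [2·signedArea(ECA) = 0 ∩ EC · BA = -1815/2]
   → E = (-34, -22)

C = (-1, -11/2)
E = (-34, -22)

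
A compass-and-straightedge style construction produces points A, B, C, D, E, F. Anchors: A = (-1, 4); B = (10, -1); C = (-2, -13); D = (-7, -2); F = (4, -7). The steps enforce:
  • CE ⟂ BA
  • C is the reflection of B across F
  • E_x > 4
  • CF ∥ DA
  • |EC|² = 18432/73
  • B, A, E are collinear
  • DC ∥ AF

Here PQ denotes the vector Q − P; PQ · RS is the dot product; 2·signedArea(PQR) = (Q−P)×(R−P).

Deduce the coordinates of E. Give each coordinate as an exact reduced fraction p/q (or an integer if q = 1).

E = (334/73, 107/73)

1. E_x = 334/73  [B, A, E are collinear ∩ CE ⟂ BA]
2. E_y = 107/73  [B, A, E are collinear ∩ CE ⟂ BA]
   → E = (334/73, 107/73)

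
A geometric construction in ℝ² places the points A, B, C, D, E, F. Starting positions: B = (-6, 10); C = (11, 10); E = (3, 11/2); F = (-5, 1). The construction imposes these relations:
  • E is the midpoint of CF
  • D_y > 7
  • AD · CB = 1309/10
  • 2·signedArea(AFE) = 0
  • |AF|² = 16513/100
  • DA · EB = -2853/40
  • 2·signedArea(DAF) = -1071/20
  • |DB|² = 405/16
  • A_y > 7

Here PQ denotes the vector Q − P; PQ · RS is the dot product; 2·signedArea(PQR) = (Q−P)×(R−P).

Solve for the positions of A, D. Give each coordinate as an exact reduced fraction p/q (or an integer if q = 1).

1. A_x = 31/5  [line -9/2·x + 8·y + -61/2 = 0 ∩ |AF|² = 16513/100]
2. A_y = 73/10  [line -9/2·x + 8·y + -61/2 = 0 ∩ |AF|² = 16513/100]
   → A = (31/5, 73/10)
3. D_x = -3/2  [2·signedArea(DAF) = -1071/20 ∩ AD · CB = 1309/10]
4. D_y = 31/4  [2·signedArea(DAF) = -1071/20 ∩ AD · CB = 1309/10]
   → D = (-3/2, 31/4)

A = (31/5, 73/10)
D = (-3/2, 31/4)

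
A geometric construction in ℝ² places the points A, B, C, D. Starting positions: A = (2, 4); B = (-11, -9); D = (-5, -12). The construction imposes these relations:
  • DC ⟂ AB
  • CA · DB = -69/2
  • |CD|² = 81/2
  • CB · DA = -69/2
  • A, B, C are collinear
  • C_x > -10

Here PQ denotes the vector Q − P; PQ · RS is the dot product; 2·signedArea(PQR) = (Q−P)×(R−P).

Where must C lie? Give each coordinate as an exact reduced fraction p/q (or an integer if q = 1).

1. C_x = -19/2  [A, B, C are collinear ∩ DC ⟂ AB]
2. C_y = -15/2  [A, B, C are collinear ∩ DC ⟂ AB]
   → C = (-19/2, -15/2)

C = (-19/2, -15/2)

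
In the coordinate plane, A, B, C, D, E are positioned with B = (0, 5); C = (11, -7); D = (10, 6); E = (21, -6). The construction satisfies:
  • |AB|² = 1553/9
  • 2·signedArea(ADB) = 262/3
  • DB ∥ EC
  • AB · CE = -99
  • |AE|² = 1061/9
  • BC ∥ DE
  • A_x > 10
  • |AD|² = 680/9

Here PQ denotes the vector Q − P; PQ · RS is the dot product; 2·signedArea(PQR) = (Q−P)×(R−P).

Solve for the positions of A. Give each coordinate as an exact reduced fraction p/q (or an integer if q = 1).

1. A_x = 32/3  [2·signedArea(ADB) = 262/3 ∩ AB · CE = -99]
2. A_y = -8/3  [2·signedArea(ADB) = 262/3 ∩ AB · CE = -99]
   → A = (32/3, -8/3)

A = (32/3, -8/3)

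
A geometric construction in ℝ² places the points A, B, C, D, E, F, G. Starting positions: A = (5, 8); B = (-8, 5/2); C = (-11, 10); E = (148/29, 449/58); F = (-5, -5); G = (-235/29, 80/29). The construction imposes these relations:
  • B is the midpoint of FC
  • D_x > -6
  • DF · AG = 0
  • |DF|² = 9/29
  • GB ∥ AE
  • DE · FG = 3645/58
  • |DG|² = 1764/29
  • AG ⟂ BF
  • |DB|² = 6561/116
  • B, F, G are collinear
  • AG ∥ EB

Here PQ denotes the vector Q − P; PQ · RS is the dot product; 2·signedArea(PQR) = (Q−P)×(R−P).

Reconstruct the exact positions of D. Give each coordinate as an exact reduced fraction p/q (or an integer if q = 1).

1. D_x = -151/29  [DF · AG = 0 ∩ DE · FG = 3645/58]
2. D_y = -130/29  [DF · AG = 0 ∩ DE · FG = 3645/58]
   → D = (-151/29, -130/29)

D = (-151/29, -130/29)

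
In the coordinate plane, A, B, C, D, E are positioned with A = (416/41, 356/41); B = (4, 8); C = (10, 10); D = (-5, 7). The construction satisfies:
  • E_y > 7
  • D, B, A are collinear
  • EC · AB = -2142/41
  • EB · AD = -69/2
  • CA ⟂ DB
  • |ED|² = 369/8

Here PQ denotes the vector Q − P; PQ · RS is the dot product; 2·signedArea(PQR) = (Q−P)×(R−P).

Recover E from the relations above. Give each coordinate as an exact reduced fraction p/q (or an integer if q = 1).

1. E_x = 7/4  [line 621/41·x + 69/41·y + -3243/82 = 0 ∩ |ED|² = 369/8]
2. E_y = 31/4  [line 621/41·x + 69/41·y + -3243/82 = 0 ∩ |ED|² = 369/8]
   → E = (7/4, 31/4)

E = (7/4, 31/4)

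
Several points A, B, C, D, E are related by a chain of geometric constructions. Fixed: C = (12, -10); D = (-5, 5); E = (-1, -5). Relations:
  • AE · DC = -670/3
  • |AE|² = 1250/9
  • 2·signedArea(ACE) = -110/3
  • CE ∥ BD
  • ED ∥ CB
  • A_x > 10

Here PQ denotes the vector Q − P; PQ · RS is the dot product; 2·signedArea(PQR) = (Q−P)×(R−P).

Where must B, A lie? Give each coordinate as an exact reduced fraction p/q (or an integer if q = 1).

1. B_x = 8  [CE ∥ BD ∩ ED ∥ CB]
2. B_y = 0  [CE ∥ BD ∩ ED ∥ CB]
   → B = (8, 0)
3. A_x = 32/3  [2·signedArea(ACE) = -110/3 ∩ AE · DC = -670/3]
4. A_y = -20/3  [2·signedArea(ACE) = -110/3 ∩ AE · DC = -670/3]
   → A = (32/3, -20/3)

A = (32/3, -20/3)
B = (8, 0)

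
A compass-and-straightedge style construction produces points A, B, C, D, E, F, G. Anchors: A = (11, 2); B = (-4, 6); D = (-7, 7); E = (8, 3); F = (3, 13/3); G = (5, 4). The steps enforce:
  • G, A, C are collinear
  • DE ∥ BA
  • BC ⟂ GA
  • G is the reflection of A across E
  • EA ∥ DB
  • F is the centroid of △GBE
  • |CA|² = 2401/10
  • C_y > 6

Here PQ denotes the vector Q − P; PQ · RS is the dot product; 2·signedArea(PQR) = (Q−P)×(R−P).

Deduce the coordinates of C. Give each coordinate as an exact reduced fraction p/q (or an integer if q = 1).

1. C_x = -37/10  [G, A, C are collinear ∩ BC ⟂ GA]
2. C_y = 69/10  [G, A, C are collinear ∩ BC ⟂ GA]
   → C = (-37/10, 69/10)

C = (-37/10, 69/10)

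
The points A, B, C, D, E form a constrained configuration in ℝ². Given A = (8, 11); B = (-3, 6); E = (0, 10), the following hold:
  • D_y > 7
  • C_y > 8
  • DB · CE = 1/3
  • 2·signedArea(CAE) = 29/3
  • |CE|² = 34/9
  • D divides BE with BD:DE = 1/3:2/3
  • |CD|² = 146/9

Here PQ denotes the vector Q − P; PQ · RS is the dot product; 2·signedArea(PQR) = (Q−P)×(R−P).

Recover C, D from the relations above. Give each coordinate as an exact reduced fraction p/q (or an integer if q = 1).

C = (5/3, 9)
D = (-2, 22/3)

1. D_x = -2  [D divides BE with BD:DE = 1/3:2/3]
2. D_y = 22/3  [D divides BE with BD:DE = 1/3:2/3]
   → D = (-2, 22/3)
3. C_x = 5/3  [2·signedArea(CAE) = 29/3 ∩ DB · CE = 1/3]
4. C_y = 9  [2·signedArea(CAE) = 29/3 ∩ DB · CE = 1/3]
   → C = (5/3, 9)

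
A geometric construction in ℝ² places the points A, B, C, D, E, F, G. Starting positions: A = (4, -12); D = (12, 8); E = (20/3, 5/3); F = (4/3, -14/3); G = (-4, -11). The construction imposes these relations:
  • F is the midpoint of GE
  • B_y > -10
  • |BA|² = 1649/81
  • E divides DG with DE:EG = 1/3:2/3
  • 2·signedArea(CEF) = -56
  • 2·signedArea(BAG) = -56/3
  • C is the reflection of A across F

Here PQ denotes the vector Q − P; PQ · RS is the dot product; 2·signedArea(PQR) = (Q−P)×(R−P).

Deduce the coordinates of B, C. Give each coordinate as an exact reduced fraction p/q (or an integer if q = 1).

1. B_x = 4/9  [line -1·x + -8·y + -220/3 = 0 ∩ |BA|² = 1649/81]
2. B_y = -83/9  [line -1·x + -8·y + -220/3 = 0 ∩ |BA|² = 1649/81]
   → B = (4/9, -83/9)
3. C_x = -4/3  [C is the reflection of A across F]
4. C_y = 8/3  [C is the reflection of A across F]
   → C = (-4/3, 8/3)

B = (4/9, -83/9)
C = (-4/3, 8/3)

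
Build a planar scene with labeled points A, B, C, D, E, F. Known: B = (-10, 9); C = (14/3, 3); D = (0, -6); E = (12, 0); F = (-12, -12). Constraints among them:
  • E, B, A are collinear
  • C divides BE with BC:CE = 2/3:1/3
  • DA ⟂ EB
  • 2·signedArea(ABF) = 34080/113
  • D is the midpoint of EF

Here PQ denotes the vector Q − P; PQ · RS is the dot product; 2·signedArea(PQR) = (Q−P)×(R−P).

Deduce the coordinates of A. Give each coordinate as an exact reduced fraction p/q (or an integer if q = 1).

A = (432/113, 378/113)

1. A_x = 432/113  [E, B, A are collinear ∩ DA ⟂ EB]
2. A_y = 378/113  [E, B, A are collinear ∩ DA ⟂ EB]
   → A = (432/113, 378/113)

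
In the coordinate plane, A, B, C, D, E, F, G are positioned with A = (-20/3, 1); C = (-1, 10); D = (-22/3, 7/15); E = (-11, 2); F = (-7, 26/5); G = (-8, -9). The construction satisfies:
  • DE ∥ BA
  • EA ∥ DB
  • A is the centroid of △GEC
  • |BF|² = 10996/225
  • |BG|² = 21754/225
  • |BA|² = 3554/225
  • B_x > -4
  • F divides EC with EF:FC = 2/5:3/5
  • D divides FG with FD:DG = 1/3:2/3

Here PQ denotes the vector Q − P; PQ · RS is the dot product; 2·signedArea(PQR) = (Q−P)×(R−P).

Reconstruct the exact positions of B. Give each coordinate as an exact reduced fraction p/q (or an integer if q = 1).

1. B_x = -3  [DE ∥ BA ∩ EA ∥ DB]
2. B_y = -8/15  [DE ∥ BA ∩ EA ∥ DB]
   → B = (-3, -8/15)

B = (-3, -8/15)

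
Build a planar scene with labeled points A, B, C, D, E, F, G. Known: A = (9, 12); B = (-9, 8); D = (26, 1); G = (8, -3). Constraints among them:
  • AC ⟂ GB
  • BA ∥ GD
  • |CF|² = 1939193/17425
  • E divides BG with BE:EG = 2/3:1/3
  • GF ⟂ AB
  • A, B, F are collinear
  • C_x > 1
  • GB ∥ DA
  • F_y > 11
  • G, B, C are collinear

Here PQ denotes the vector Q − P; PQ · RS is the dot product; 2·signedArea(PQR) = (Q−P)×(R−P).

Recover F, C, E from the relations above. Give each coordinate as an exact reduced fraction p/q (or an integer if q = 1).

1. F_x = 414/85  [A, B, F are collinear ∩ GF ⟂ AB]
2. F_y = 942/85  [A, B, F are collinear ∩ GF ⟂ AB]
   → F = (414/85, 942/85)
3. C_x = 382/205  [G, B, C are collinear ∩ AC ⟂ GB]
4. C_y = 199/205  [G, B, C are collinear ∩ AC ⟂ GB]
   → C = (382/205, 199/205)
5. E_x = 7/3  [E divides BG with BE:EG = 2/3:1/3]
6. E_y = 2/3  [E divides BG with BE:EG = 2/3:1/3]
   → E = (7/3, 2/3)

C = (382/205, 199/205)
E = (7/3, 2/3)
F = (414/85, 942/85)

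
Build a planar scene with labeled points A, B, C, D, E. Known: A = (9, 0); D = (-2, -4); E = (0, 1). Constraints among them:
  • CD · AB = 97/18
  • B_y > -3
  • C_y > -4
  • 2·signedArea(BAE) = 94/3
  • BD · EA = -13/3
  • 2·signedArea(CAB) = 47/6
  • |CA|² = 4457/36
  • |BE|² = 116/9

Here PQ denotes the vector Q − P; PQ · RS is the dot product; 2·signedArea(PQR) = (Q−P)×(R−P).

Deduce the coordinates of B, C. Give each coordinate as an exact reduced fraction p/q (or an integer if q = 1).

B = (-4/3, -7/3)
C = (-5/3, -19/6)

1. B_x = -4/3  [BD · EA = -13/3 ∩ 2·signedArea(BAE) = 94/3]
2. B_y = -7/3  [BD · EA = -13/3 ∩ 2·signedArea(BAE) = 94/3]
   → B = (-4/3, -7/3)
3. C_x = -5/3  [CD · AB = 97/18 ∩ 2·signedArea(CAB) = 47/6]
4. C_y = -19/6  [CD · AB = 97/18 ∩ 2·signedArea(CAB) = 47/6]
   → C = (-5/3, -19/6)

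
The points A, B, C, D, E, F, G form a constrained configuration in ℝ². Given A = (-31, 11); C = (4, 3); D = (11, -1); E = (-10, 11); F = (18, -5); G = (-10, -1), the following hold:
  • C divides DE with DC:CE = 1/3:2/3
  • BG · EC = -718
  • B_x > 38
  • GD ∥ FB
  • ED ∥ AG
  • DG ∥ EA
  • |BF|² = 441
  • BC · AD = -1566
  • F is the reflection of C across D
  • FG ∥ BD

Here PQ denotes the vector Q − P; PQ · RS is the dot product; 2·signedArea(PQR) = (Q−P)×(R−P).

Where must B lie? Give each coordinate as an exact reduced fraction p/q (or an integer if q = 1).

1. B_x = 39  [FG ∥ BD ∩ GD ∥ FB]
2. B_y = -5  [FG ∥ BD ∩ GD ∥ FB]
   → B = (39, -5)

B = (39, -5)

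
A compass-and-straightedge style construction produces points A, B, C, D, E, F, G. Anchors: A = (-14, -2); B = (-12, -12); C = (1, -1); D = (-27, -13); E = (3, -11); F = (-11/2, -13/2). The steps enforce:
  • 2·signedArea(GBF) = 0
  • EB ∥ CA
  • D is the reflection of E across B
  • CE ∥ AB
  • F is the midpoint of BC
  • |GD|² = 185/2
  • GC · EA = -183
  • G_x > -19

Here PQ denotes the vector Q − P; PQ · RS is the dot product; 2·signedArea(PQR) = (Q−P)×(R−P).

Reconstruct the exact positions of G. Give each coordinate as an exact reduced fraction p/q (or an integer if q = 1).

1. G_x = -37/2  [2·signedArea(GBF) = 0 ∩ GC · EA = -183]
2. G_y = -35/2  [2·signedArea(GBF) = 0 ∩ GC · EA = -183]
   → G = (-37/2, -35/2)

G = (-37/2, -35/2)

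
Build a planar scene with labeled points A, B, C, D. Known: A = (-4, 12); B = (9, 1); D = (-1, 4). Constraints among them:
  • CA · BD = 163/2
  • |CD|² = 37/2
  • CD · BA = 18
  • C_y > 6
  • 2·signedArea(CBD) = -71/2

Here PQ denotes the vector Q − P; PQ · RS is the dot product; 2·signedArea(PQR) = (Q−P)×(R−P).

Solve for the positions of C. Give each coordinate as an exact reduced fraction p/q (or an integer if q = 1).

1. C_x = 5/2  [CA · BD = 163/2 ∩ CD · BA = 18]
2. C_y = 13/2  [CA · BD = 163/2 ∩ CD · BA = 18]
   → C = (5/2, 13/2)

C = (5/2, 13/2)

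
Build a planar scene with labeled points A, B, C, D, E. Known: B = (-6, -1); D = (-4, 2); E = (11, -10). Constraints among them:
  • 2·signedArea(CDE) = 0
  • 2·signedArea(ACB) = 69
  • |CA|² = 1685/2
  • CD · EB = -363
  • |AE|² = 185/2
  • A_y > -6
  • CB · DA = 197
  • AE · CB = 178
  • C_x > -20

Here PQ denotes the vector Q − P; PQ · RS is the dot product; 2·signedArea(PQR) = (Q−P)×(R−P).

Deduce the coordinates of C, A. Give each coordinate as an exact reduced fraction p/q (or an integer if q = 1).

A = (5/2, -11/2)
C = (-19, 14)

1. C_x = -19  [2·signedArea(CDE) = 0 ∩ CD · EB = -363]
2. C_y = 14  [2·signedArea(CDE) = 0 ∩ CD · EB = -363]
   → C = (-19, 14)
3. A_x = 5/2  [2·signedArea(ACB) = 69 ∩ CB · DA = 197]
4. A_y = -11/2  [2·signedArea(ACB) = 69 ∩ CB · DA = 197]
   → A = (5/2, -11/2)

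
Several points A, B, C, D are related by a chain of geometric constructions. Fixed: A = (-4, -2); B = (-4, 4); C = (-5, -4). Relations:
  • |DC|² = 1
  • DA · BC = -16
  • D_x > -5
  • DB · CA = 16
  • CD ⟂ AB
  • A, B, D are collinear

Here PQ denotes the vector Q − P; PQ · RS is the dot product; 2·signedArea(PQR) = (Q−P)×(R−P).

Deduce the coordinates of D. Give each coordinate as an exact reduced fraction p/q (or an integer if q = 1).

D = (-4, -4)

1. D_x = -4  [A, B, D are collinear ∩ CD ⟂ AB]
2. D_y = -4  [A, B, D are collinear ∩ CD ⟂ AB]
   → D = (-4, -4)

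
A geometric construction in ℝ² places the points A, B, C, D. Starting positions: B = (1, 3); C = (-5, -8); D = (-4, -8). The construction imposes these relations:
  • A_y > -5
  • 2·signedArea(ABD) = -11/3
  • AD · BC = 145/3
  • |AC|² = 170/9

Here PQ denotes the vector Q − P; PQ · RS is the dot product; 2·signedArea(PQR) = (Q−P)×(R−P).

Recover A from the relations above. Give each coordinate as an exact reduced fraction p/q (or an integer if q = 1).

A = (-8/3, -13/3)

1. A_x = -8/3  [AD · BC = 145/3 ∩ 2·signedArea(ABD) = -11/3]
2. A_y = -13/3  [AD · BC = 145/3 ∩ 2·signedArea(ABD) = -11/3]
   → A = (-8/3, -13/3)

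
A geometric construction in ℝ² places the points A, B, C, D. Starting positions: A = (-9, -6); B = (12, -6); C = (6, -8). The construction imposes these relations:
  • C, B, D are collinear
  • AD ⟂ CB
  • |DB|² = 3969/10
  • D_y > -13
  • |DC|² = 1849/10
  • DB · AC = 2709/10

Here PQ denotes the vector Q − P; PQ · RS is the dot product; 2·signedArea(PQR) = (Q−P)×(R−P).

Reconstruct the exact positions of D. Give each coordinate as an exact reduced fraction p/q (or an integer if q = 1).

D = (-69/10, -123/10)

1. D_x = -69/10  [C, B, D are collinear ∩ AD ⟂ CB]
2. D_y = -123/10  [C, B, D are collinear ∩ AD ⟂ CB]
   → D = (-69/10, -123/10)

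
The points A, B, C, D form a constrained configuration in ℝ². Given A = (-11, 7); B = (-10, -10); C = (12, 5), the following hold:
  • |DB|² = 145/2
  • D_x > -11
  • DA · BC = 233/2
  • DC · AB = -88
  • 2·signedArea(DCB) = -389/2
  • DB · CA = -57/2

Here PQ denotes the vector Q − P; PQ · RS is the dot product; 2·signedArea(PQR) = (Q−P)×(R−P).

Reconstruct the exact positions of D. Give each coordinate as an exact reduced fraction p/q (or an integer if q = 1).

D = (-21/2, -3/2)

1. D_x = -21/2  [DB · CA = -57/2 ∩ DC · AB = -88]
2. D_y = -3/2  [DB · CA = -57/2 ∩ DC · AB = -88]
   → D = (-21/2, -3/2)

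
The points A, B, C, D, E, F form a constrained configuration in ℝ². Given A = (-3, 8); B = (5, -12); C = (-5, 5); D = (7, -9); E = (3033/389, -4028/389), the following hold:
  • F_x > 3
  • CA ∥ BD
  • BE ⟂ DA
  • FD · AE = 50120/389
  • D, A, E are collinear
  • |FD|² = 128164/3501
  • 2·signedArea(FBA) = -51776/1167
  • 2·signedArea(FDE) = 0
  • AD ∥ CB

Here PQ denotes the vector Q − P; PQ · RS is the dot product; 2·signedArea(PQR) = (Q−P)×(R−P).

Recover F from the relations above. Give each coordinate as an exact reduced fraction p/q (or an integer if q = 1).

1. F_x = 4589/1167  [2·signedArea(FDE) = 0 ∩ 2·signedArea(FBA) = -51776/1167]
2. F_y = -4417/1167  [2·signedArea(FDE) = 0 ∩ 2·signedArea(FBA) = -51776/1167]
   → F = (4589/1167, -4417/1167)

F = (4589/1167, -4417/1167)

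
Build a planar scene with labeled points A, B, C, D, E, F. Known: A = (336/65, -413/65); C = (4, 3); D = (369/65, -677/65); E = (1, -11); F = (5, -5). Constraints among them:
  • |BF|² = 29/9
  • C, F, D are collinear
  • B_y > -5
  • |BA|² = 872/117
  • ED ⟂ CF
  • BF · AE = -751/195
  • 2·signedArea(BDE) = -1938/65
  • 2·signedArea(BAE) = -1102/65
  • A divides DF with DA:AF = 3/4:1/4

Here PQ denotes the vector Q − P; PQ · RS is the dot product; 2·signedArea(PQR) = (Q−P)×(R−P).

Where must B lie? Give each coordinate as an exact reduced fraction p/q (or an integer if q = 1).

1. B_x = 10/3  [2·signedArea(BAE) = -1102/65 ∩ BF · AE = -751/195]
2. B_y = -13/3  [2·signedArea(BAE) = -1102/65 ∩ BF · AE = -751/195]
   → B = (10/3, -13/3)

B = (10/3, -13/3)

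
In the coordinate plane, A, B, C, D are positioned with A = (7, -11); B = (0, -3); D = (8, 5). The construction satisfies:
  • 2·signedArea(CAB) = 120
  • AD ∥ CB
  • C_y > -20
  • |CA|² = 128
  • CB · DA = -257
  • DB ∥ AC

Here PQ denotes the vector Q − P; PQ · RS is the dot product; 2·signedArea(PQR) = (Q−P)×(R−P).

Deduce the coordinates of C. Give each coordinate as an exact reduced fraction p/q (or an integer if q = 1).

1. C_x = -1  [AD ∥ CB ∩ DB ∥ AC]
2. C_y = -19  [AD ∥ CB ∩ DB ∥ AC]
   → C = (-1, -19)

C = (-1, -19)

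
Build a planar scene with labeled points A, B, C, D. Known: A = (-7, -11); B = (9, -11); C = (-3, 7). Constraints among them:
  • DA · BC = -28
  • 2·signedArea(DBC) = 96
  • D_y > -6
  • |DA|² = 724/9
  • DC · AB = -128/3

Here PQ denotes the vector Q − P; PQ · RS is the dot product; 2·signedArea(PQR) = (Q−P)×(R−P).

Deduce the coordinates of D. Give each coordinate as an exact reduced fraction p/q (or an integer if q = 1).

D = (-1/3, -5)

1. D_x = -1/3  [DA · BC = -28 ∩ DC · AB = -128/3]
2. D_y = -5  [DA · BC = -28 ∩ DC · AB = -128/3]
   → D = (-1/3, -5)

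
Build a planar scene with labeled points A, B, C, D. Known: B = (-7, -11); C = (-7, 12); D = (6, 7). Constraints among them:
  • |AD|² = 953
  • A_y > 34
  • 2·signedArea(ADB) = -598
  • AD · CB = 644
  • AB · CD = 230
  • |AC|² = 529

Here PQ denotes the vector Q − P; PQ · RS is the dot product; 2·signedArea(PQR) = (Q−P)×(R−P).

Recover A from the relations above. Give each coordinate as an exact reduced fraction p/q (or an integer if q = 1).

A = (-7, 35)

1. A_x = -7  [AB · CD = 230 ∩ 2·signedArea(ADB) = -598]
2. A_y = 35  [AB · CD = 230 ∩ 2·signedArea(ADB) = -598]
   → A = (-7, 35)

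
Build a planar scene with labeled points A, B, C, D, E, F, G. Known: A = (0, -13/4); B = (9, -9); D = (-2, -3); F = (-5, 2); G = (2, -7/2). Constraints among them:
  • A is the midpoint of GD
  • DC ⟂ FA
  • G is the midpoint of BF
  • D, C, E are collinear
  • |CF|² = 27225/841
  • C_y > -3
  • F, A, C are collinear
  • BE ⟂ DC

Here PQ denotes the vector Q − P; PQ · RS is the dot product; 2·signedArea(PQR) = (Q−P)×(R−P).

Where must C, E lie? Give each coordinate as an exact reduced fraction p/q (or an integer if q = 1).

1. C_x = -905/841  [F, A, C are collinear ∩ DC ⟂ FA]
2. C_y = -1783/841  [F, A, C are collinear ∩ DC ⟂ FA]
   → C = (-905/841, -1783/841)
3. E_x = 649/841  [D, C, E are collinear ∩ BE ⟂ DC]
4. E_y = -303/841  [D, C, E are collinear ∩ BE ⟂ DC]
   → E = (649/841, -303/841)

C = (-905/841, -1783/841)
E = (649/841, -303/841)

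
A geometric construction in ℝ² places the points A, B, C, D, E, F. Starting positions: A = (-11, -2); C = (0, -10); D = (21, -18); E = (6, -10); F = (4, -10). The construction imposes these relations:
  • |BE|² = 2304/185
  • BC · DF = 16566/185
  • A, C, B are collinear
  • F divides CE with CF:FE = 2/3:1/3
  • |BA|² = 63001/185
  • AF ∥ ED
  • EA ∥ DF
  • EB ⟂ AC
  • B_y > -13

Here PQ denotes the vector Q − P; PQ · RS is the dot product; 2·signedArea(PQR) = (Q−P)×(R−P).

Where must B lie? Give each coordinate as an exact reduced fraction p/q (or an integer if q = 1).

1. B_x = 726/185  [A, C, B are collinear ∩ EB ⟂ AC]
2. B_y = -2378/185  [A, C, B are collinear ∩ EB ⟂ AC]
   → B = (726/185, -2378/185)

B = (726/185, -2378/185)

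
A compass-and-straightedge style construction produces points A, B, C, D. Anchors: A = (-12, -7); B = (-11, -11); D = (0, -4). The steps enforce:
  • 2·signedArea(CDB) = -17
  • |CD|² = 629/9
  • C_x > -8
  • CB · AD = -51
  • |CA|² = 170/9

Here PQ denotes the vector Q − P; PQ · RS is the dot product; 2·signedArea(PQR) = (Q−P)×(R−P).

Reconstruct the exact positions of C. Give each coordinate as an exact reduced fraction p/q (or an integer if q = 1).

C = (-23/3, -22/3)

1. C_x = -23/3  [2·signedArea(CDB) = -17 ∩ CB · AD = -51]
2. C_y = -22/3  [2·signedArea(CDB) = -17 ∩ CB · AD = -51]
   → C = (-23/3, -22/3)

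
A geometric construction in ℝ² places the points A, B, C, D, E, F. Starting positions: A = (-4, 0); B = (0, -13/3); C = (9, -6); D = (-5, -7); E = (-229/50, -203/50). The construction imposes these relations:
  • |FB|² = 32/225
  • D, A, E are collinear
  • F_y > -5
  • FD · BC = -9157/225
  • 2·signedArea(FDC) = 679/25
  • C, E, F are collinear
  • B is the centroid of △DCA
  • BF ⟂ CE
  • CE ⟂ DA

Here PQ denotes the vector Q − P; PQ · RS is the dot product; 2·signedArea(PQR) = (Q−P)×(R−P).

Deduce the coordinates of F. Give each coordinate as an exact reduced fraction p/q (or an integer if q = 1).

F = (-4/75, -353/75)

1. F_x = -4/75  [C, E, F are collinear ∩ BF ⟂ CE]
2. F_y = -353/75  [C, E, F are collinear ∩ BF ⟂ CE]
   → F = (-4/75, -353/75)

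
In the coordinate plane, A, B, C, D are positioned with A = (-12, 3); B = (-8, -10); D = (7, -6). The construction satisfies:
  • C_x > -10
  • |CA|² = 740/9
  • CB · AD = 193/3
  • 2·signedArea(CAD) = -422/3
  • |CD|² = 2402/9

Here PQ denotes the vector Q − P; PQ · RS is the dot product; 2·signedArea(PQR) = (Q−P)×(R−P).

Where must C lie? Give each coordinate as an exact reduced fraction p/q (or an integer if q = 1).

1. C_x = -28/3  [CB · AD = 193/3 ∩ 2·signedArea(CAD) = -422/3]
2. C_y = -17/3  [CB · AD = 193/3 ∩ 2·signedArea(CAD) = -422/3]
   → C = (-28/3, -17/3)

C = (-28/3, -17/3)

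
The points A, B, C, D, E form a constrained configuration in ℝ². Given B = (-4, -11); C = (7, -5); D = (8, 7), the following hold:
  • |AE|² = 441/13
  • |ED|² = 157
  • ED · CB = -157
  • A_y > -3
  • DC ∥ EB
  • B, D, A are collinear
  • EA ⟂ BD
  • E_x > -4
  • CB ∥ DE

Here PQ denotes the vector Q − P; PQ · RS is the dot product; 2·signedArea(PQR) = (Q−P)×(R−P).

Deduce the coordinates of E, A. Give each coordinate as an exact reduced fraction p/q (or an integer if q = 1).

A = (24/13, -29/13)
E = (-3, 1)

1. E_x = -3  [DC ∥ EB ∩ CB ∥ DE]
2. E_y = 1  [DC ∥ EB ∩ CB ∥ DE]
   → E = (-3, 1)
3. A_x = 24/13  [B, D, A are collinear ∩ EA ⟂ BD]
4. A_y = -29/13  [B, D, A are collinear ∩ EA ⟂ BD]
   → A = (24/13, -29/13)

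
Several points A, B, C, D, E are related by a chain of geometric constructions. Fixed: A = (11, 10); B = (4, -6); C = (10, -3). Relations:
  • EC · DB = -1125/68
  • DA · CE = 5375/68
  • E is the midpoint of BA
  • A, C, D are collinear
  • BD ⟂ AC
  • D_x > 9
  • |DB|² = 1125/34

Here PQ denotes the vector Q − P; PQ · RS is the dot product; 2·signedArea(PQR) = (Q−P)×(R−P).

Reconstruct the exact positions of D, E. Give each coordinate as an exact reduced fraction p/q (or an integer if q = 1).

D = (331/34, -219/34)
E = (15/2, 2)

1. D_x = 331/34  [A, C, D are collinear ∩ BD ⟂ AC]
2. D_y = -219/34  [A, C, D are collinear ∩ BD ⟂ AC]
   → D = (331/34, -219/34)
3. E_x = 15/2  [E is the midpoint of BA]
4. E_y = 2  [E is the midpoint of BA]
   → E = (15/2, 2)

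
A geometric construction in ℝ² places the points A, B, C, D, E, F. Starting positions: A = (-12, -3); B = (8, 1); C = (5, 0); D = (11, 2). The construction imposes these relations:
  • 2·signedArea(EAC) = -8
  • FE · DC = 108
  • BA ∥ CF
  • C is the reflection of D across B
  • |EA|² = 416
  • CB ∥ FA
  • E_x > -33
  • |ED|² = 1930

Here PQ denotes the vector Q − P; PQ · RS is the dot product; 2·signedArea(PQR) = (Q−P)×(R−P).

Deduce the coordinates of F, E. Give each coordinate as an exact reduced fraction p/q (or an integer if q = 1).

E = (-32, -7)
F = (-15, -4)

1. F_x = -15  [CB ∥ FA ∩ BA ∥ CF]
2. F_y = -4  [CB ∥ FA ∩ BA ∥ CF]
   → F = (-15, -4)
3. E_x = -32  [2·signedArea(EAC) = -8 ∩ FE · DC = 108]
4. E_y = -7  [2·signedArea(EAC) = -8 ∩ FE · DC = 108]
   → E = (-32, -7)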